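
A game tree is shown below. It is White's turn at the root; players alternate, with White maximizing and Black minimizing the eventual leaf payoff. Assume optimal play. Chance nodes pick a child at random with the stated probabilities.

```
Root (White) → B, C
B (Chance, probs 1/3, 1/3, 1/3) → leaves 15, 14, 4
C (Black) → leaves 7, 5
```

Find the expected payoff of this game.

B (Chance): 1/3·15 + 1/3·14 + 1/3·4 = 11
C (Black): min(7, 5) = 5
Root (White): max(11, 5) = 11

11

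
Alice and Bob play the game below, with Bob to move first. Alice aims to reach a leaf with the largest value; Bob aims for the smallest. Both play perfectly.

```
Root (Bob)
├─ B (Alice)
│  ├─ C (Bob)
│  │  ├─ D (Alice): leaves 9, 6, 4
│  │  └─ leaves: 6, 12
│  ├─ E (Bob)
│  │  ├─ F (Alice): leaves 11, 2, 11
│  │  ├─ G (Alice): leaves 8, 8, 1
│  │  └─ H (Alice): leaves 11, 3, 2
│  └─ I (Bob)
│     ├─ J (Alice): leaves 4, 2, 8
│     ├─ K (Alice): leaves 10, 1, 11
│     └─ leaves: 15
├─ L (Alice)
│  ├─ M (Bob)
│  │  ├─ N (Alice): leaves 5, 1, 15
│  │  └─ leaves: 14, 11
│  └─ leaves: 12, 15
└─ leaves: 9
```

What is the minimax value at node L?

N: max(5, 1, 15) = 15
M: min(15, 14, 11) = 11
L: max(11, 12, 15) = 15

15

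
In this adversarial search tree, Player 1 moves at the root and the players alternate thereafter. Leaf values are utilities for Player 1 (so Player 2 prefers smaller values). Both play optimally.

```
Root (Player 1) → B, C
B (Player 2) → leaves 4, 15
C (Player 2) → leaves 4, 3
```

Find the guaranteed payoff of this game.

B (Player 2): min(4, 15) = 4
C (Player 2): min(4, 3) = 3
Root (Player 1): max(4, 3) = 4

4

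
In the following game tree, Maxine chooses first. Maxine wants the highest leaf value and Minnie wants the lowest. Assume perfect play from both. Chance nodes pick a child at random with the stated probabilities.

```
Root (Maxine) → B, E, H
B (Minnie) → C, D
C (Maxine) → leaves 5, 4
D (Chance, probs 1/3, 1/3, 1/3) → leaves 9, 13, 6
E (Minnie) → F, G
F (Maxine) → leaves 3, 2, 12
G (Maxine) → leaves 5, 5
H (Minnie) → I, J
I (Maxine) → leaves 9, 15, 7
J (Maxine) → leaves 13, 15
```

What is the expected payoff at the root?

C (Maxine): max(5, 4) = 5
D (Chance): 1/3·9 + 1/3·13 + 1/3·6 = 9.33
B (Minnie): min(5, 9.33) = 5
F (Maxine): max(3, 2, 12) = 12
G (Maxine): max(5, 5) = 5
E (Minnie): min(12, 5) = 5
I (Maxine): max(9, 15, 7) = 15
J (Maxine): max(13, 15) = 15
H (Minnie): min(15, 15) = 15
Root (Maxine): max(5, 5, 15) = 15

15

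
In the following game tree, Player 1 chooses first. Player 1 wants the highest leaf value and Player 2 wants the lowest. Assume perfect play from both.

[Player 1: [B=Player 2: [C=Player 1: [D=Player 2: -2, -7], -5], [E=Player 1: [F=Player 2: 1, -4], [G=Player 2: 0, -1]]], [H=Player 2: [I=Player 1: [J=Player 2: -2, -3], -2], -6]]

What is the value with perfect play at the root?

D (Player 2): min(-2, -7) = -7
C (Player 1): max(-7, -5) = -5
F (Player 2): min(1, -4) = -4
G (Player 2): min(0, -1) = -1
E (Player 1): max(-4, -1) = -1
B (Player 2): min(-5, -1) = -5
J (Player 2): min(-2, -3) = -3
I (Player 1): max(-3, -2) = -2
H (Player 2): min(-2, -6) = -6
Root (Player 1): max(-5, -6) = -5

-5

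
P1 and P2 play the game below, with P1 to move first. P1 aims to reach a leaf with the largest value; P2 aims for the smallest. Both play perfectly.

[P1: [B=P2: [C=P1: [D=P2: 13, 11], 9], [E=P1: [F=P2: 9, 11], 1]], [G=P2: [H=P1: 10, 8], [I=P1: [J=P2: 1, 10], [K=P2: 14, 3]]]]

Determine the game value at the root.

D (P2): min(13, 11) = 11
C (P1): max(11, 9) = 11
F (P2): min(9, 11) = 9
E (P1): max(9, 1) = 9
B (P2): min(11, 9) = 9
H (P1): max(10, 8) = 10
J (P2): min(1, 10) = 1
K (P2): min(14, 3) = 3
I (P1): max(1, 3) = 3
G (P2): min(10, 3) = 3
Root (P1): max(9, 3) = 9

9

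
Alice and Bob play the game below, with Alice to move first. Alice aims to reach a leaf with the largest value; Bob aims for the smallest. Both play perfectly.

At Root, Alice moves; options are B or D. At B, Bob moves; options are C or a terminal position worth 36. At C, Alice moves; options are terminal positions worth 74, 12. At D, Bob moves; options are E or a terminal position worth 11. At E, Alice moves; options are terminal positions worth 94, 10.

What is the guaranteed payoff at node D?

11

E: max(94, 10) = 94
D: min(94, 11) = 11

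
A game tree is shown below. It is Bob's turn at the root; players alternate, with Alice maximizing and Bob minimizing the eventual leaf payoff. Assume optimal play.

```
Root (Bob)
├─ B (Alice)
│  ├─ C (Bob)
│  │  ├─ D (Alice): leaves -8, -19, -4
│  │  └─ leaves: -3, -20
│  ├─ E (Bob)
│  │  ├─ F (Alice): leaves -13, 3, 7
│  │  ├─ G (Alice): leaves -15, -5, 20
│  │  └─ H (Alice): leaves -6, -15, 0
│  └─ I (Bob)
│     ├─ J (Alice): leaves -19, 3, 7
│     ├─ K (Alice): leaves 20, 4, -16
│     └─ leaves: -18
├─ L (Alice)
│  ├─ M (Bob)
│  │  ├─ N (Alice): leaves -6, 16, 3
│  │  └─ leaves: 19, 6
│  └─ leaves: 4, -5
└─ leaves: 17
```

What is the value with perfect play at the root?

D (Alice): max(-8, -19, -4) = -4
C (Bob): min(-4, -3, -20) = -20
F (Alice): max(-13, 3, 7) = 7
G (Alice): max(-15, -5, 20) = 20
H (Alice): max(-6, -15, 0) = 0
E (Bob): min(7, 20, 0) = 0
J (Alice): max(-19, 3, 7) = 7
K (Alice): max(20, 4, -16) = 20
I (Bob): min(7, 20, -18) = -18
B (Alice): max(-20, 0, -18) = 0
N (Alice): max(-6, 16, 3) = 16
M (Bob): min(16, 19, 6) = 6
L (Alice): max(6, 4, -5) = 6
Root (Bob): min(0, 6, 17) = 0

0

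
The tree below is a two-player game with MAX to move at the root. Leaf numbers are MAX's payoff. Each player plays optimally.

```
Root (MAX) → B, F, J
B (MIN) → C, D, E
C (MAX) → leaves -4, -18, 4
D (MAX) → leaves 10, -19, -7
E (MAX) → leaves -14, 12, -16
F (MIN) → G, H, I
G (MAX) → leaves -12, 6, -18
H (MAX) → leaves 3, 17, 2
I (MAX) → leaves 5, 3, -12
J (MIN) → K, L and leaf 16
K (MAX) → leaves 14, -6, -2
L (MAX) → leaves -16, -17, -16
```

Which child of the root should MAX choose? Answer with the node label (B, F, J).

F

C (MAX): max(-4, -18, 4) = 4
D (MAX): max(10, -19, -7) = 10
E (MAX): max(-14, 12, -16) = 12
B (MIN): min(4, 10, 12) = 4
G (MAX): max(-12, 6, -18) = 6
H (MAX): max(3, 17, 2) = 17
I (MAX): max(5, 3, -12) = 5
F (MIN): min(6, 17, 5) = 5
K (MAX): max(14, -6, -2) = 14
L (MAX): max(-16, -17, -16) = -16
J (MIN): min(14, -16, 16) = -16
Root (MAX): max(4, 5, -16) = 5
MAX picks the child with the highest value: F (value 5).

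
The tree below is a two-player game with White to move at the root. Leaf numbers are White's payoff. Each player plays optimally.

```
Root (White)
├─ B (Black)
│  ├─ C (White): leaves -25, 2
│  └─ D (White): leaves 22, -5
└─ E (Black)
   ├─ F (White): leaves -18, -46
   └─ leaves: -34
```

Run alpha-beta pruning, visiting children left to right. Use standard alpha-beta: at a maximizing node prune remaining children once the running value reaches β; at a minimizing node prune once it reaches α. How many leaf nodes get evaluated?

5

C [α=-∞,β=+∞]: v=2
D [α=-∞,β=2]: v=22 after child 1 ≥ β → β-cutoff, skip 1
B [α=-∞,β=+∞]: v=2
F [α=2,β=+∞]: v=-18
E [α=2,β=+∞]: v=-18 after child 1 ≤ α → α-cutoff, skip 1
Root [α=-∞,β=+∞]: v=2
Leaves evaluated: 5 of 7.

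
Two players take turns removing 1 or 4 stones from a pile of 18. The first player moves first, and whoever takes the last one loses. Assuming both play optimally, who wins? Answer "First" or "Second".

Compute winning (W) and losing (L) positions by backward induction:
i:   0  1  2  3  4  5  6  7  8  9 10 11 12 13 14 15 16 17 18
     W  L  W  L  W  W  L  W  L  W  W  L  W  L  W  W  L  W  L
Position 18 is L, so the second player wins.

Second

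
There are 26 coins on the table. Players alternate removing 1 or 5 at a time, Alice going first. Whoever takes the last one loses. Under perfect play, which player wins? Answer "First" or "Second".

Mark each pile size as W (mover wins) or L (mover loses):
i:   0  1  2  3  4  5  6  7  8  9 10 11 12 13 14 15 16 17 18 19 20 21 22 23 24 25 26
     W  L  W  L  W  L  W  L  W  L  W  L  W  L  W  L  W  L  W  L  W  L  W  L  W  L  W
Position 26 is W, so the first player wins.

First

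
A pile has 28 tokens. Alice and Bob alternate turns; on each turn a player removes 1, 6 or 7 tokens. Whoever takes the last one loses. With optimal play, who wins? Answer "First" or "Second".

First

i:   0  1  2  3  4  5  6  7  8  9 10 11 12 13 14 15 16 17 18 19 20 21 22 23 24 25 26 27 28
     W  L  W  L  W  L  W  W  W  W  W  W  W  L  W  L  W  L  W  W  W  W  W  W  W  L  W  L  W
Position 28 is W, so the first player wins.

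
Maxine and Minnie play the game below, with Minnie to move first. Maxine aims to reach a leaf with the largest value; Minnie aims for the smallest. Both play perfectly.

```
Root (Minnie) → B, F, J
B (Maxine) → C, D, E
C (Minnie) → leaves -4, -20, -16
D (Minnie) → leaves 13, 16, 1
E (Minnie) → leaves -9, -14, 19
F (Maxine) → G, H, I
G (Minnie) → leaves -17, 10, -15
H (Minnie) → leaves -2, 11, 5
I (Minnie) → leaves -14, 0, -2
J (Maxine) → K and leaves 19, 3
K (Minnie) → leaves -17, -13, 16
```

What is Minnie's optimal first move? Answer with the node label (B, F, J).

C (Minnie): min(-4, -20, -16) = -20
D (Minnie): min(13, 16, 1) = 1
E (Minnie): min(-9, -14, 19) = -14
B (Maxine): max(-20, 1, -14) = 1
G (Minnie): min(-17, 10, -15) = -17
H (Minnie): min(-2, 11, 5) = -2
I (Minnie): min(-14, 0, -2) = -14
F (Maxine): max(-17, -2, -14) = -2
K (Minnie): min(-17, -13, 16) = -17
J (Maxine): max(-17, 19, 3) = 19
Root (Minnie): min(1, -2, 19) = -2
Minnie picks the child with the lowest value: F (value -2).

F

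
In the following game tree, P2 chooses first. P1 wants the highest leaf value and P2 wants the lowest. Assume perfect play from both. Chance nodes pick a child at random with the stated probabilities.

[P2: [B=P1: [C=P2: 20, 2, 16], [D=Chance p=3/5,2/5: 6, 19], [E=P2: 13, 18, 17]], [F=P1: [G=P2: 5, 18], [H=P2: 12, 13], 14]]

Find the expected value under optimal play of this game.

13

C (P2): min(20, 2, 16) = 2
D (Chance): 3/5·6 + 2/5·19 = 11.2
E (P2): min(13, 18, 17) = 13
B (P1): max(2, 11.2, 13) = 13
G (P2): min(5, 18) = 5
H (P2): min(12, 13) = 12
F (P1): max(5, 12, 14) = 14
Root (P2): min(13, 14) = 13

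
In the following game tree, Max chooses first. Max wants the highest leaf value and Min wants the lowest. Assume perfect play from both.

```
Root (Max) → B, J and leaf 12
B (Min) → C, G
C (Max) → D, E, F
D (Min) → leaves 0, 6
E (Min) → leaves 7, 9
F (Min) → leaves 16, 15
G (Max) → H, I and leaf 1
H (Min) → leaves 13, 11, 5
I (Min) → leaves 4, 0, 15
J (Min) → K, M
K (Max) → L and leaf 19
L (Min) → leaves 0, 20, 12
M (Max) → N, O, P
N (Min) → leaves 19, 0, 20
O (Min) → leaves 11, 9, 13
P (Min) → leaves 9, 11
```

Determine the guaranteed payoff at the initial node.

D (Min): min(0, 6) = 0
E (Min): min(7, 9) = 7
F (Min): min(16, 15) = 15
C (Max): max(0, 7, 15) = 15
H (Min): min(13, 11, 5) = 5
I (Min): min(4, 0, 15) = 0
G (Max): max(5, 0, 1) = 5
B (Min): min(15, 5) = 5
L (Min): min(0, 20, 12) = 0
K (Max): max(0, 19) = 19
N (Min): min(19, 0, 20) = 0
O (Min): min(11, 9, 13) = 9
P (Min): min(9, 11) = 9
M (Max): max(0, 9, 9) = 9
J (Min): min(19, 9) = 9
Root (Max): max(5, 9, 12) = 12

12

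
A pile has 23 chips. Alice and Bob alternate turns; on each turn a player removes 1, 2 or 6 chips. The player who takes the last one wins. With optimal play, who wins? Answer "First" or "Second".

Mark each pile size as W (mover wins) or L (mover loses):
i:   0  1  2  3  4  5  6  7  8  9 10 11 12 13 14 15 16 17 18 19 20 21 22 23
     L  W  W  L  W  W  W  L  W  W  L  W  W  W  L  W  W  L  W  W  W  L  W  W
Position 23 is W, so the first player wins.

First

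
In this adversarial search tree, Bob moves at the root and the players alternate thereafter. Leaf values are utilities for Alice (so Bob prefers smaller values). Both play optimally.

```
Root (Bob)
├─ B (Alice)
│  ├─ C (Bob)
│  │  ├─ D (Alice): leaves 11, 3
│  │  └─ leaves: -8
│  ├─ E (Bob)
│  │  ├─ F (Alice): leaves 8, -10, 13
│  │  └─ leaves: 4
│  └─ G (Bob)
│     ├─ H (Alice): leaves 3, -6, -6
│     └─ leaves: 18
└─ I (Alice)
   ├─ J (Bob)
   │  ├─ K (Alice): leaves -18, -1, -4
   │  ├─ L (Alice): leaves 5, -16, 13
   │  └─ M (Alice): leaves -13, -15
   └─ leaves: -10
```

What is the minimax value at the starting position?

-10

D (Alice): max(11, 3) = 11
C (Bob): min(11, -8) = -8
F (Alice): max(8, -10, 13) = 13
E (Bob): min(13, 4) = 4
H (Alice): max(3, -6, -6) = 3
G (Bob): min(3, 18) = 3
B (Alice): max(-8, 4, 3) = 4
K (Alice): max(-18, -1, -4) = -1
L (Alice): max(5, -16, 13) = 13
M (Alice): max(-13, -15) = -13
J (Bob): min(-1, 13, -13) = -13
I (Alice): max(-13, -10) = -10
Root (Bob): min(4, -10) = -10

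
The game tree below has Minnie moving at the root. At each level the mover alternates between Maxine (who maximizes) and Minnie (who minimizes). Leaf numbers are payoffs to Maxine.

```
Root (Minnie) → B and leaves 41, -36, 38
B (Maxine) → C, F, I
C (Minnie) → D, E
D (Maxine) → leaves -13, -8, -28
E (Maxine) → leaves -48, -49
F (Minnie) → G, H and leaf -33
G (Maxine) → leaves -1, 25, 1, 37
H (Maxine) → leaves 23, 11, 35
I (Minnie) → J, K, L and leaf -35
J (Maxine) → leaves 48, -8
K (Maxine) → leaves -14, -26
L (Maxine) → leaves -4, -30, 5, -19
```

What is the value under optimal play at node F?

G: max(-1, 25, 1, 37) = 37
H: max(23, 11, 35) = 35
F: min(37, 35, -33) = -33

-33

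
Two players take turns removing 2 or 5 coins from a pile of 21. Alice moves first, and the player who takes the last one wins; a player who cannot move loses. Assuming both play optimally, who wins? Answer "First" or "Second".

Compute winning (W) and losing (L) positions by backward induction:
i:   0  1  2  3  4  5  6  7  8  9 10 11 12 13 14 15 16 17 18 19 20 21
     L  L  W  W  L  W  W  L  L  W  W  L  W  W  L  L  W  W  L  W  W  L
Position 21 is L, so the second player wins.

Second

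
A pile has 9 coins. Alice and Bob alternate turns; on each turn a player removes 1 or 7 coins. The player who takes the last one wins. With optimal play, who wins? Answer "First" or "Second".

First

Mark each pile size as W (mover wins) or L (mover loses):
i:   0  1  2  3  4  5  6  7  8  9
     L  W  L  W  L  W  L  W  L  W
Position 9 is W, so the first player wins.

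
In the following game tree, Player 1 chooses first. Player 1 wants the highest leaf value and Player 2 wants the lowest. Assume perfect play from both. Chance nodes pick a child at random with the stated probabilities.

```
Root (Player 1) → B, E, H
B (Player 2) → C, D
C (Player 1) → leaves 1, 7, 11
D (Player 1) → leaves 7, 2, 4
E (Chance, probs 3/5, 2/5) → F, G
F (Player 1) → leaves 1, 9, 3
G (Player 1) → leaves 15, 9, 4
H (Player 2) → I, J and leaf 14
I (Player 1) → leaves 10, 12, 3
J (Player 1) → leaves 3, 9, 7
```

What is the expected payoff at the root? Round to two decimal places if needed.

11.4

C (Player 1): max(1, 7, 11) = 11
D (Player 1): max(7, 2, 4) = 7
B (Player 2): min(11, 7) = 7
F (Player 1): max(1, 9, 3) = 9
G (Player 1): max(15, 9, 4) = 15
E (Chance): 3/5·9 + 2/5·15 = 11.4
I (Player 1): max(10, 12, 3) = 12
J (Player 1): max(3, 9, 7) = 9
H (Player 2): min(12, 9, 14) = 9
Root (Player 1): max(7, 11.4, 9) = 11.4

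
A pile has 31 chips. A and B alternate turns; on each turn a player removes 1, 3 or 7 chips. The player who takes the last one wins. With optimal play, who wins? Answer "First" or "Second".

Compute winning (W) and losing (L) positions by backward induction:
i:   0  1  2  3  4  5  6  7  8  9 10 11 12 13 14 15 16 17 18 19 20 21 22 23 24 25 26 27 28 29 30 31
     L  W  L  W  L  W  L  W  L  W  L  W  L  W  L  W  L  W  L  W  L  W  L  W  L  W  L  W  L  W  L  W
Position 31 is W, so the first player wins.

First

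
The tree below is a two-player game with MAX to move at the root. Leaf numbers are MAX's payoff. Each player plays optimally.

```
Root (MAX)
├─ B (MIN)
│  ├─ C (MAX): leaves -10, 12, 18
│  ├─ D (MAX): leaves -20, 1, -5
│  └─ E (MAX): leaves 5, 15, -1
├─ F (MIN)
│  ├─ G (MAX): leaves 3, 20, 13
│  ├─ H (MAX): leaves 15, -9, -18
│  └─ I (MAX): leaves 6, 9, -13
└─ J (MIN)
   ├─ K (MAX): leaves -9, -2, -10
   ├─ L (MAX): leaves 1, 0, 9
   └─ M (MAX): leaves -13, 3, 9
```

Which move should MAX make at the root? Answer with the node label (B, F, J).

F

C (MAX): max(-10, 12, 18) = 18
D (MAX): max(-20, 1, -5) = 1
E (MAX): max(5, 15, -1) = 15
B (MIN): min(18, 1, 15) = 1
G (MAX): max(3, 20, 13) = 20
H (MAX): max(15, -9, -18) = 15
I (MAX): max(6, 9, -13) = 9
F (MIN): min(20, 15, 9) = 9
K (MAX): max(-9, -2, -10) = -2
L (MAX): max(1, 0, 9) = 9
M (MAX): max(-13, 3, 9) = 9
J (MIN): min(-2, 9, 9) = -2
Root (MAX): max(1, 9, -2) = 9
MAX picks the child with the highest value: F (value 9).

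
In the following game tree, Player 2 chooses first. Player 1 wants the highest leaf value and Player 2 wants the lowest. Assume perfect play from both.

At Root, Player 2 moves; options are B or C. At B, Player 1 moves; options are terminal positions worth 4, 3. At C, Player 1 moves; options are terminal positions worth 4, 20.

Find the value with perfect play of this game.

B (Player 1): max(4, 3) = 4
C (Player 1): max(4, 20) = 20
Root (Player 2): min(4, 20) = 4

4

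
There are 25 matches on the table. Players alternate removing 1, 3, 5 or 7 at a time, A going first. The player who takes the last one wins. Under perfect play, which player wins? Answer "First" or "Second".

Positions where the player to move wins (W) vs loses (L):
i:   0  1  2  3  4  5  6  7  8  9 10 11 12 13 14 15 16 17 18 19 20 21 22 23 24 25
     L  W  L  W  L  W  L  W  L  W  L  W  L  W  L  W  L  W  L  W  L  W  L  W  L  W
Position 25 is W, so the first player wins.

First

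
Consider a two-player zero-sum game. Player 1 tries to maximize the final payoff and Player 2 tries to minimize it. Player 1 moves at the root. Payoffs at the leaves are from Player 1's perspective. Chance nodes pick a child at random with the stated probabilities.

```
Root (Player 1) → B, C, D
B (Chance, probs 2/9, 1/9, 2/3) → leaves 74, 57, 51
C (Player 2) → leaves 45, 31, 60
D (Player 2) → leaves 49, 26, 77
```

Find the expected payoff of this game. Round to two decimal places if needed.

B (Chance): 2/9·74 + 1/9·57 + 2/3·51 = 56.78
C (Player 2): min(45, 31, 60) = 31
D (Player 2): min(49, 26, 77) = 26
Root (Player 1): max(56.78, 31, 26) = 56.78

56.78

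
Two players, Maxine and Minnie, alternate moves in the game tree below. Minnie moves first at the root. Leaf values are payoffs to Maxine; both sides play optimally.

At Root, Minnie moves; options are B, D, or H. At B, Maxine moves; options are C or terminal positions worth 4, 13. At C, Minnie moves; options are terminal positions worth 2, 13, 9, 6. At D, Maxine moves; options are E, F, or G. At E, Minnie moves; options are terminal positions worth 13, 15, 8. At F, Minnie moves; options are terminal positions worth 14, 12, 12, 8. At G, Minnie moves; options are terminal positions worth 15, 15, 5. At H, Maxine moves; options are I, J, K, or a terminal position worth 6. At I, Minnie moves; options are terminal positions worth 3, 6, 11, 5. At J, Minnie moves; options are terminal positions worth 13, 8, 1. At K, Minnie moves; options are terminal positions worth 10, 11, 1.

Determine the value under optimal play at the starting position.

C (Minnie): min(2, 13, 9, 6) = 2
B (Maxine): max(2, 4, 13) = 13
E (Minnie): min(13, 15, 8) = 8
F (Minnie): min(14, 12, 12, 8) = 8
G (Minnie): min(15, 15, 5) = 5
D (Maxine): max(8, 8, 5) = 8
I (Minnie): min(3, 6, 11, 5) = 3
J (Minnie): min(13, 8, 1) = 1
K (Minnie): min(10, 11, 1) = 1
H (Maxine): max(3, 1, 1, 6) = 6
Root (Minnie): min(13, 8, 6) = 6

6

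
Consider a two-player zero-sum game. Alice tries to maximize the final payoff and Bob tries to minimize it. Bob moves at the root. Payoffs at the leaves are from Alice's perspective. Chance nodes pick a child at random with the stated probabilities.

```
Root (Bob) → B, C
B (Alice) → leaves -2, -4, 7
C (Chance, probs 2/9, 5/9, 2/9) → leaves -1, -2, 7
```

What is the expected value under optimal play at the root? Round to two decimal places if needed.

0.22

B (Alice): max(-2, -4, 7) = 7
C (Chance): 2/9·-1 + 5/9·-2 + 2/9·7 = 0.22
Root (Bob): min(7, 0.22) = 0.22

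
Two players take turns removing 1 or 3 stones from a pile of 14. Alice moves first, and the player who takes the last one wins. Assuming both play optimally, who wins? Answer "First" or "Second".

Positions where the player to move wins (W) vs loses (L):
i:   0  1  2  3  4  5  6  7  8  9 10 11 12 13 14
     L  W  L  W  L  W  L  W  L  W  L  W  L  W  L
Position 14 is L, so the second player wins.

Second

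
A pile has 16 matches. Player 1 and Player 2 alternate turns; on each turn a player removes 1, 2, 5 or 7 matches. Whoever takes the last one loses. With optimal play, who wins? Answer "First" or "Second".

W/L table (W = player to move can force a win):
i:   0  1  2  3  4  5  6  7  8  9 10 11 12 13 14 15 16
     W  L  W  W  L  W  W  L  W  W  L  W  W  L  W  W  L
Position 16 is L, so the second player wins.

Second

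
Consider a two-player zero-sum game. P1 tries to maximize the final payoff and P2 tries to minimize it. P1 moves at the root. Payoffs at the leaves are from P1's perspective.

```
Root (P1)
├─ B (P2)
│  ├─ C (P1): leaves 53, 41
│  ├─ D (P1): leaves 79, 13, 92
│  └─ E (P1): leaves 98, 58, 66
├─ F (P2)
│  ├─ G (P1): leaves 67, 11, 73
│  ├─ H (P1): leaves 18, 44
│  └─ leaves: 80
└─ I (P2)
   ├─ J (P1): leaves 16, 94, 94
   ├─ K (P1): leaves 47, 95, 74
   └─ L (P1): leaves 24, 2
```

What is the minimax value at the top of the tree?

53

C (P1): max(53, 41) = 53
D (P1): max(79, 13, 92) = 92
E (P1): max(98, 58, 66) = 98
B (P2): min(53, 92, 98) = 53
G (P1): max(67, 11, 73) = 73
H (P1): max(18, 44) = 44
F (P2): min(73, 44, 80) = 44
J (P1): max(16, 94, 94) = 94
K (P1): max(47, 95, 74) = 95
L (P1): max(24, 2) = 24
I (P2): min(94, 95, 24) = 24
Root (P1): max(53, 44, 24) = 53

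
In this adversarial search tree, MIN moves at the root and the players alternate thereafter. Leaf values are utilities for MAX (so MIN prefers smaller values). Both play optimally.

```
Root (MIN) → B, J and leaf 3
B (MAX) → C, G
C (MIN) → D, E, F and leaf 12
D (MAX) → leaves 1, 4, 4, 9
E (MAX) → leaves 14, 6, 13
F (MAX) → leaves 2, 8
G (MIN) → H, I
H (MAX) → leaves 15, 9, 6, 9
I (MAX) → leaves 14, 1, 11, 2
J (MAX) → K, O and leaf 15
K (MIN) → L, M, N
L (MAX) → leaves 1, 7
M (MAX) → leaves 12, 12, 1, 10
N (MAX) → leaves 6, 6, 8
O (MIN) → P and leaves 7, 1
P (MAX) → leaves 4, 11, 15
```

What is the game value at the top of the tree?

D (MAX): max(1, 4, 4, 9) = 9
E (MAX): max(14, 6, 13) = 14
F (MAX): max(2, 8) = 8
C (MIN): min(9, 14, 8, 12) = 8
H (MAX): max(15, 9, 6, 9) = 15
I (MAX): max(14, 1, 11, 2) = 14
G (MIN): min(15, 14) = 14
B (MAX): max(8, 14) = 14
L (MAX): max(1, 7) = 7
M (MAX): max(12, 12, 1, 10) = 12
N (MAX): max(6, 6, 8) = 8
K (MIN): min(7, 12, 8) = 7
P (MAX): max(4, 11, 15) = 15
O (MIN): min(15, 7, 1) = 1
J (MAX): max(7, 1, 15) = 15
Root (MIN): min(14, 15, 3) = 3

3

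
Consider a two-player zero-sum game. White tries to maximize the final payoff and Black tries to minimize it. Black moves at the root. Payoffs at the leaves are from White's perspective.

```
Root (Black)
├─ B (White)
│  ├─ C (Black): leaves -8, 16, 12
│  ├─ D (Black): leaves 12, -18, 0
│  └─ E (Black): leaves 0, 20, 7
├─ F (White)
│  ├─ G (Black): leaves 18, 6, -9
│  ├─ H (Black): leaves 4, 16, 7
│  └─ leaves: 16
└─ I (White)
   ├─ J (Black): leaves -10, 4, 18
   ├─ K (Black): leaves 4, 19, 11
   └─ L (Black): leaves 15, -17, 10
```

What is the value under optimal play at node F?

16

G: min(18, 6, -9) = -9
H: min(4, 16, 7) = 4
F: max(-9, 4, 16) = 16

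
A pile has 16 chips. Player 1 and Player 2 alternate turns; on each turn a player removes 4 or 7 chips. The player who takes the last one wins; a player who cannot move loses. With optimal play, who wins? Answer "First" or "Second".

Positions where the player to move wins (W) vs loses (L):
i:   0  1  2  3  4  5  6  7  8  9 10 11 12 13 14 15 16
     L  L  L  L  W  W  W  W  W  W  W  L  L  L  L  W  W
Position 16 is W, so the first player wins.

First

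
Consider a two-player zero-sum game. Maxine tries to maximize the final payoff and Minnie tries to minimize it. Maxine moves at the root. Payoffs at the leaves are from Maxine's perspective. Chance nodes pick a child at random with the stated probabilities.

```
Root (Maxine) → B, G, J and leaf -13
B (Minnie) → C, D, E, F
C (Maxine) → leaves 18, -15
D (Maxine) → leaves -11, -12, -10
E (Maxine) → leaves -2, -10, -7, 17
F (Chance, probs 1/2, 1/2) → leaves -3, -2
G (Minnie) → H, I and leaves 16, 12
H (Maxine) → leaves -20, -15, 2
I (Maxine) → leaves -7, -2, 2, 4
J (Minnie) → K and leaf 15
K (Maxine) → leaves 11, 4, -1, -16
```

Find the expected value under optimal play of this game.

C (Maxine): max(18, -15) = 18
D (Maxine): max(-11, -12, -10) = -10
E (Maxine): max(-2, -10, -7, 17) = 17
F (Chance): 1/2·-3 + 1/2·-2 = -2.5
B (Minnie): min(18, -10, 17, -2.5) = -10
H (Maxine): max(-20, -15, 2) = 2
I (Maxine): max(-7, -2, 2, 4) = 4
G (Minnie): min(2, 4, 16, 12) = 2
K (Maxine): max(11, 4, -1, -16) = 11
J (Minnie): min(11, 15) = 11
Root (Maxine): max(-10, 2, 11, -13) = 11

11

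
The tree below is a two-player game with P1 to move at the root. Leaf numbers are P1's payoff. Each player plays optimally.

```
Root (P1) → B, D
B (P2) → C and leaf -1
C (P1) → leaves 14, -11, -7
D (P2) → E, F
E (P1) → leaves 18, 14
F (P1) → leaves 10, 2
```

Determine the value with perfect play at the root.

C (P1): max(14, -11, -7) = 14
B (P2): min(14, -1) = -1
E (P1): max(18, 14) = 18
F (P1): max(10, 2) = 10
D (P2): min(18, 10) = 10
Root (P1): max(-1, 10) = 10

10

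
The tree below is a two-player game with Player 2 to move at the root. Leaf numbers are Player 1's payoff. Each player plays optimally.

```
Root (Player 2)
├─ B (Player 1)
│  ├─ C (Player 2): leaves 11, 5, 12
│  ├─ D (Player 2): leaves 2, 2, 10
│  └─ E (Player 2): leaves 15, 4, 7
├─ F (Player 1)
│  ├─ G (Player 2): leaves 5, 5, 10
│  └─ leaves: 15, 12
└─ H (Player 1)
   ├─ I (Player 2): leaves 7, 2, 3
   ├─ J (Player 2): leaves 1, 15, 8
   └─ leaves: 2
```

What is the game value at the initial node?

C (Player 2): min(11, 5, 12) = 5
D (Player 2): min(2, 2, 10) = 2
E (Player 2): min(15, 4, 7) = 4
B (Player 1): max(5, 2, 4) = 5
G (Player 2): min(5, 5, 10) = 5
F (Player 1): max(5, 15, 12) = 15
I (Player 2): min(7, 2, 3) = 2
J (Player 2): min(1, 15, 8) = 1
H (Player 1): max(2, 1, 2) = 2
Root (Player 2): min(5, 15, 2) = 2

2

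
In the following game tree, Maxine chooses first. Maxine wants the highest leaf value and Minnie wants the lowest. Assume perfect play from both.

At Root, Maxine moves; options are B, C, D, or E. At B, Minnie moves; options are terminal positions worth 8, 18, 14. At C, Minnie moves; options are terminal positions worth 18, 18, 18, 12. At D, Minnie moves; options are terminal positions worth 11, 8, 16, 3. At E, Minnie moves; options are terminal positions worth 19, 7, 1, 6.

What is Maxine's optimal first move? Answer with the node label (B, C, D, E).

C

B (Minnie): min(8, 18, 14) = 8
C (Minnie): min(18, 18, 18, 12) = 12
D (Minnie): min(11, 8, 16, 3) = 3
E (Minnie): min(19, 7, 1, 6) = 1
Root (Maxine): max(8, 12, 3, 1) = 12
Maxine picks the child with the highest value: C (value 12).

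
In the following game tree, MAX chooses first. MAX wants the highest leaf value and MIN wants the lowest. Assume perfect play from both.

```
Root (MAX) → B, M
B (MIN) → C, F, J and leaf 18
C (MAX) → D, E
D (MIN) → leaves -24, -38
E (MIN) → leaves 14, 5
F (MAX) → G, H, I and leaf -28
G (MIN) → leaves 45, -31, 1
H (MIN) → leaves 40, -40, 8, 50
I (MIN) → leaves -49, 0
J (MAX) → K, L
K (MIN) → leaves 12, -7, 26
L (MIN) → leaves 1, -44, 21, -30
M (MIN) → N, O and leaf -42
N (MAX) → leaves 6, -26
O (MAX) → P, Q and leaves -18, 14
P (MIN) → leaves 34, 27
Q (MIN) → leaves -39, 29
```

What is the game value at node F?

-28

G: min(45, -31, 1) = -31
H: min(40, -40, 8, 50) = -40
I: min(-49, 0) = -49
F: max(-31, -40, -49, -28) = -28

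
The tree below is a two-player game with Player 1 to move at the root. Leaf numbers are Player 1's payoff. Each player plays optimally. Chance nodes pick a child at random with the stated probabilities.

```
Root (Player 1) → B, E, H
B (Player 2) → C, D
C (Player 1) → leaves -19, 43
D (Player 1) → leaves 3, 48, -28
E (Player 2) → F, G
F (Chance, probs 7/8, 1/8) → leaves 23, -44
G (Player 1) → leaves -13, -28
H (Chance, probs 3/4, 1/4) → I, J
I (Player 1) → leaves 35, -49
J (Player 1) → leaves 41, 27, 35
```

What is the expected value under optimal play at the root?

43

C (Player 1): max(-19, 43) = 43
D (Player 1): max(3, 48, -28) = 48
B (Player 2): min(43, 48) = 43
F (Chance): 7/8·23 + 1/8·-44 = 14.62
G (Player 1): max(-13, -28) = -13
E (Player 2): min(14.62, -13) = -13
I (Player 1): max(35, -49) = 35
J (Player 1): max(41, 27, 35) = 41
H (Chance): 3/4·35 + 1/4·41 = 36.5
Root (Player 1): max(43, -13, 36.5) = 43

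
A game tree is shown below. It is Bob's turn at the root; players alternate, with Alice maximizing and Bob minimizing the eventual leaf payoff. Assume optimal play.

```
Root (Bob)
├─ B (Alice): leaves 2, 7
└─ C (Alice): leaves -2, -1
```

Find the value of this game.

B (Alice): max(2, 7) = 7
C (Alice): max(-2, -1) = -1
Root (Bob): min(7, -1) = -1

-1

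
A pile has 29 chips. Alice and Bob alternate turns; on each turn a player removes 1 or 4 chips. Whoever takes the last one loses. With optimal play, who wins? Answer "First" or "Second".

Mark each pile size as W (mover wins) or L (mover loses):
i:   0  1  2  3  4  5  6  7  8  9 10 11 12 13 14 15 16 17 18 19 20 21 22 23 24 25 26 27 28 29
     W  L  W  L  W  W  L  W  L  W  W  L  W  L  W  W  L  W  L  W  W  L  W  L  W  W  L  W  L  W
Position 29 is W, so the first player wins.

First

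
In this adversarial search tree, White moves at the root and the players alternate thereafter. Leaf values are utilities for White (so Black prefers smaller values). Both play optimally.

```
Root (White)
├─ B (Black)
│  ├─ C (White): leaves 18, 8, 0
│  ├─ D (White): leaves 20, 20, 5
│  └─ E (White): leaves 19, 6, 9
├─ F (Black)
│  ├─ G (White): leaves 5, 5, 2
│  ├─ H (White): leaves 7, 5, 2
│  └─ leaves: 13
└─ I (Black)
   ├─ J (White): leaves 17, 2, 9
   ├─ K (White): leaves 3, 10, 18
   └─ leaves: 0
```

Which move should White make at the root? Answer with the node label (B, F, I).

C (White): max(18, 8, 0) = 18
D (White): max(20, 20, 5) = 20
E (White): max(19, 6, 9) = 19
B (Black): min(18, 20, 19) = 18
G (White): max(5, 5, 2) = 5
H (White): max(7, 5, 2) = 7
F (Black): min(5, 7, 13) = 5
J (White): max(17, 2, 9) = 17
K (White): max(3, 10, 18) = 18
I (Black): min(17, 18, 0) = 0
Root (White): max(18, 5, 0) = 18
White picks the child with the highest value: B (value 18).

B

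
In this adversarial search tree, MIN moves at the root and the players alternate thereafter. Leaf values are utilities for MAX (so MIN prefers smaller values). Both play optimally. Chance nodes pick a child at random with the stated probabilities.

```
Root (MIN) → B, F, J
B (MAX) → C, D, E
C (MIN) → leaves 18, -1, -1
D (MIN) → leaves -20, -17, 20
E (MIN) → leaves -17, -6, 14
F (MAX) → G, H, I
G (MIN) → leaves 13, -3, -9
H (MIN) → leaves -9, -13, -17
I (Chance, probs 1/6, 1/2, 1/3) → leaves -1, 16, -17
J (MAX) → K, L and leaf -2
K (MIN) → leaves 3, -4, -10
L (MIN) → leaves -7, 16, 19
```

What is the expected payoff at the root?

-2

C (MIN): min(18, -1, -1) = -1
D (MIN): min(-20, -17, 20) = -20
E (MIN): min(-17, -6, 14) = -17
B (MAX): max(-1, -20, -17) = -1
G (MIN): min(13, -3, -9) = -9
H (MIN): min(-9, -13, -17) = -17
I (Chance): 1/6·-1 + 1/2·16 + 1/3·-17 = 2.17
F (MAX): max(-9, -17, 2.17) = 2.17
K (MIN): min(3, -4, -10) = -10
L (MIN): min(-7, 16, 19) = -7
J (MAX): max(-10, -7, -2) = -2
Root (MIN): min(-1, 2.17, -2) = -2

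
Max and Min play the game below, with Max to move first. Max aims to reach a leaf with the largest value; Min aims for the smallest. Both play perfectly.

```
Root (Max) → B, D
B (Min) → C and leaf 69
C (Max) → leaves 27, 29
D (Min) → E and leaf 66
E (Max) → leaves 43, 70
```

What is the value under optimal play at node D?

66

E: max(43, 70) = 70
D: min(70, 66) = 66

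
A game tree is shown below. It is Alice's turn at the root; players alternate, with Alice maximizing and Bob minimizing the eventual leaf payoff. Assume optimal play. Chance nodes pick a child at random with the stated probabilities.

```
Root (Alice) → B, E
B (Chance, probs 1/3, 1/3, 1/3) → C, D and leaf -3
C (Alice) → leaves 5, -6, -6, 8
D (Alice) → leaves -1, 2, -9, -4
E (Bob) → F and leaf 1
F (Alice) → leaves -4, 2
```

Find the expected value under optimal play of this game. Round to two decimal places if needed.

2.33

C (Alice): max(5, -6, -6, 8) = 8
D (Alice): max(-1, 2, -9, -4) = 2
B (Chance): 1/3·8 + 1/3·2 + 1/3·-3 = 2.33
F (Alice): max(-4, 2) = 2
E (Bob): min(2, 1) = 1
Root (Alice): max(2.33, 1) = 2.33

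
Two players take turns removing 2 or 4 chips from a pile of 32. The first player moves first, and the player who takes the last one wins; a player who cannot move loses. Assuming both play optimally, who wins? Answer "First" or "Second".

Compute winning (W) and losing (L) positions by backward induction:
i:   0  1  2  3  4  5  6  7  8  9 10 11 12 13 14 15 16 17 18 19 20 21 22 23 24 25 26 27 28 29 30 31 32
     L  L  W  W  W  W  L  L  W  W  W  W  L  L  W  W  W  W  L  L  W  W  W  W  L  L  W  W  W  W  L  L  W
Position 32 is W, so the first player wins.

First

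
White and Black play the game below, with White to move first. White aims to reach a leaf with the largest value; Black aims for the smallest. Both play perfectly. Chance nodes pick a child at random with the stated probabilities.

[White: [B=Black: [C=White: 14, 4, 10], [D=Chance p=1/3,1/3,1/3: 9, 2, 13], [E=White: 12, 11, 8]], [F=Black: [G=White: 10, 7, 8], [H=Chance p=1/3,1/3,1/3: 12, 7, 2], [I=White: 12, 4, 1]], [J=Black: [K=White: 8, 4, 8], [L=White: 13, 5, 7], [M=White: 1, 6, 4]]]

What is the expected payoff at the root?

C (White): max(14, 4, 10) = 14
D (Chance): 1/3·9 + 1/3·2 + 1/3·13 = 8
E (White): max(12, 11, 8) = 12
B (Black): min(14, 8, 12) = 8
G (White): max(10, 7, 8) = 10
H (Chance): 1/3·12 + 1/3·7 + 1/3·2 = 7
I (White): max(12, 4, 1) = 12
F (Black): min(10, 7, 12) = 7
K (White): max(8, 4, 8) = 8
L (White): max(13, 5, 7) = 13
M (White): max(1, 6, 4) = 6
J (Black): min(8, 13, 6) = 6
Root (White): max(8, 7, 6) = 8

8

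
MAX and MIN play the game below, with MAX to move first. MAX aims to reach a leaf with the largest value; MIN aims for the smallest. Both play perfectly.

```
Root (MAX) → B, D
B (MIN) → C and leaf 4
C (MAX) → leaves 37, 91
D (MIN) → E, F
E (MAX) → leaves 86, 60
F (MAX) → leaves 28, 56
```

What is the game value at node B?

C: max(37, 91) = 91
B: min(91, 4) = 4

4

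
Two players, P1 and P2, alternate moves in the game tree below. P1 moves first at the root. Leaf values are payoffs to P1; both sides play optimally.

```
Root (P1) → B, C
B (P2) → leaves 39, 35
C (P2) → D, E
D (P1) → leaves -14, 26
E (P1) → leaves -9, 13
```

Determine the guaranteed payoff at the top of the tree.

35

B (P2): min(39, 35) = 35
D (P1): max(-14, 26) = 26
E (P1): max(-9, 13) = 13
C (P2): min(26, 13) = 13
Root (P1): max(35, 13) = 35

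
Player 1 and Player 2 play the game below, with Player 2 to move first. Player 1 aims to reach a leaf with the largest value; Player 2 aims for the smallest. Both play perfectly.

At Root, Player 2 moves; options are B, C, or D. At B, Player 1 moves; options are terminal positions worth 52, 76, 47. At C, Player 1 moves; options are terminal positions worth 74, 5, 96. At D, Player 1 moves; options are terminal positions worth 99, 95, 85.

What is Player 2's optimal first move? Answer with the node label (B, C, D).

B (Player 1): max(52, 76, 47) = 76
C (Player 1): max(74, 5, 96) = 96
D (Player 1): max(99, 95, 85) = 99
Root (Player 2): min(76, 96, 99) = 76
Player 2 picks the child with the lowest value: B (value 76).

B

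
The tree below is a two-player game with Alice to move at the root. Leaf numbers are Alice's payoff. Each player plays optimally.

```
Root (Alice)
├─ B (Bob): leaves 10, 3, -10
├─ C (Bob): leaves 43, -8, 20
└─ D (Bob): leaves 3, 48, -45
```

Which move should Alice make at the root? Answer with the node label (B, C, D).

B (Bob): min(10, 3, -10) = -10
C (Bob): min(43, -8, 20) = -8
D (Bob): min(3, 48, -45) = -45
Root (Alice): max(-10, -8, -45) = -8
Alice picks the child with the highest value: C (value -8).

C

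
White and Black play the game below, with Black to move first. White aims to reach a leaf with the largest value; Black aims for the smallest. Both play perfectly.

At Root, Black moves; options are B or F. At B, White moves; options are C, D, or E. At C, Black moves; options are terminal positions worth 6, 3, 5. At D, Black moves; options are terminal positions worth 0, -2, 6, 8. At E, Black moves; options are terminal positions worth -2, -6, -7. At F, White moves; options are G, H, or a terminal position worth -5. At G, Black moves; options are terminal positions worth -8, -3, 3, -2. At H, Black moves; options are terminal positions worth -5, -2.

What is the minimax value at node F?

G: min(-8, -3, 3, -2) = -8
H: min(-5, -2) = -5
F: max(-8, -5, -5) = -5

-5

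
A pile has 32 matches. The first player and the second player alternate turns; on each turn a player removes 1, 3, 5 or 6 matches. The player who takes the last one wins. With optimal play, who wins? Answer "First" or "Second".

Positions where the player to move wins (W) vs loses (L):
i:   0  1  2  3  4  5  6  7  8  9 10 11 12 13 14 15 16 17 18 19 20 21 22 23 24 25 26 27 28 29 30 31 32
     L  W  L  W  L  W  W  W  W  W  W  L  W  L  W  L  W  W  W  W  W  W  L  W  L  W  L  W  W  W  W  W  W
Position 32 is W, so the first player wins.

First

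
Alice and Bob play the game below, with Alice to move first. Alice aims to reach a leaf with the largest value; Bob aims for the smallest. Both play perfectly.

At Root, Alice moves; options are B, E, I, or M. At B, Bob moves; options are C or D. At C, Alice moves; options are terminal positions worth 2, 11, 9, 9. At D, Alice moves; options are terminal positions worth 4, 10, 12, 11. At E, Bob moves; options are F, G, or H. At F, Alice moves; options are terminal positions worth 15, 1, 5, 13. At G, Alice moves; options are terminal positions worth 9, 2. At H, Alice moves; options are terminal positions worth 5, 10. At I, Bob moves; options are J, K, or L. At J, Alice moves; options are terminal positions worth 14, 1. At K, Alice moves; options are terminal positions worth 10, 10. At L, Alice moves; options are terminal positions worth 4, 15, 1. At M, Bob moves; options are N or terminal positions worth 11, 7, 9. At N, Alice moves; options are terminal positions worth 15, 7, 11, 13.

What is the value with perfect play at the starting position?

C (Alice): max(2, 11, 9, 9) = 11
D (Alice): max(4, 10, 12, 11) = 12
B (Bob): min(11, 12) = 11
F (Alice): max(15, 1, 5, 13) = 15
G (Alice): max(9, 2) = 9
H (Alice): max(5, 10) = 10
E (Bob): min(15, 9, 10) = 9
J (Alice): max(14, 1) = 14
K (Alice): max(10, 10) = 10
L (Alice): max(4, 15, 1) = 15
I (Bob): min(14, 10, 15) = 10
N (Alice): max(15, 7, 11, 13) = 15
M (Bob): min(15, 11, 7, 9) = 7
Root (Alice): max(11, 9, 10, 7) = 11

11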